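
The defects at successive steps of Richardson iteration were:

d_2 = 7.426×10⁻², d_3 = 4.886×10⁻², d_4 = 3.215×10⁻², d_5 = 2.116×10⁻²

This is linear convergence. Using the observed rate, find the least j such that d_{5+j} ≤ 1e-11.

52

Rate ρ ≈ d_5/d_4 = 2.116×10⁻²/3.215×10⁻² = 0.6582.
After j more steps, d_{5+j} ≈ 2.116×10⁻²·ρ^j; need ρ^j ≤ 1e-11/2.116×10⁻² = 4.7259e-10.
j ≥ ln(4.7259e-10)/ln(0.6582) = -21.4728/-0.41825 = 51.340.
So 52 more iterations are needed.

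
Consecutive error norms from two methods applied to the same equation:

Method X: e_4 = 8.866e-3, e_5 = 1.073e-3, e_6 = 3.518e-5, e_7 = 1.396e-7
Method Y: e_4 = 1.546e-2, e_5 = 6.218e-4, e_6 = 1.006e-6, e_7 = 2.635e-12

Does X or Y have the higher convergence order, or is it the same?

Method X: p ≈ ln(1.396e-7/3.518e-5)/ln(3.518e-5/1.073e-3) ≈ 1.62.
Method Y: p ≈ ln(2.635e-12/1.006e-6)/ln(1.006e-6/6.218e-4) ≈ 2.00.
Method Y has the higher order (≈2.0 vs ≈1.6).

Y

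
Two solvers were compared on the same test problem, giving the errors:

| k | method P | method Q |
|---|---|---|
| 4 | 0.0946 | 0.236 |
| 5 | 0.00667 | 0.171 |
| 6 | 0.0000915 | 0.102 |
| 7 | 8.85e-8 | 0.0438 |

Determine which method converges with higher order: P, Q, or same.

Method P: p ≈ ln(8.85e-8/0.0000915)/ln(0.0000915/0.00667) ≈ 1.62.
Method Q: p ≈ ln(0.0438/0.102)/ln(0.102/0.171) ≈ 1.64.
Both orders ≈ 1.6 — effectively the same.

same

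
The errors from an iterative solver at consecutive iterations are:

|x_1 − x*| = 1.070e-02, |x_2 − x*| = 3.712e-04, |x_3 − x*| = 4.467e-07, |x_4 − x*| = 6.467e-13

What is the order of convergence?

Consecutive ratios: |x_4 − x*|/|x_3 − x*| = 6.467e-13/4.467e-07 = 1.44773e-06, |x_3 − x*|/|x_2 − x*| = 4.467e-07/3.712e-04 = 0.00120339.
p ≈ ln(1.44773e-06)/ln(0.00120339) = -13.4455/-6.7226 ≈ 2.00.
So the convergence is quadratic (order 2).

2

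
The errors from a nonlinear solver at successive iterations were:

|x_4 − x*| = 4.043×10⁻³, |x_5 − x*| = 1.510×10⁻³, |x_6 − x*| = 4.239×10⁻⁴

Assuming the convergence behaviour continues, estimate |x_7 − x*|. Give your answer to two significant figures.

8.2e-5

First estimate the order: p ≈ ln(|x_6 − x*|/|x_5 − x*|) / ln(|x_5 − x*|/|x_4 − x*|) = ln(4.239×10⁻⁴/1.510×10⁻³)/ln(1.510×10⁻³/4.043×10⁻³) = ln(0.280728)/ln(0.373485) ≈ 1.2899.
Then |x_7 − x*| ≈ |x_6 − x*|·(|x_6 − x*|/|x_5 − x*|)^p = 4.239×10⁻⁴·(0.280728)^1.2899 = 4.239×10⁻⁴·0.194242 ≈ 8.234e-05.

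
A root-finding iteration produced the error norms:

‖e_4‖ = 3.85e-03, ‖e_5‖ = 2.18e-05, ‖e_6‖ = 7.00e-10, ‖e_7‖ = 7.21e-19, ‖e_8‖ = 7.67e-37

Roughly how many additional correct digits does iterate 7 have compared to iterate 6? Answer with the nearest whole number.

Digits gained ≈ log₁₀(‖e_6‖/‖e_7‖) = log₁₀(7.00e-10/7.21e-19) = log₁₀(9.70874e+08) ≈ 8.987.

9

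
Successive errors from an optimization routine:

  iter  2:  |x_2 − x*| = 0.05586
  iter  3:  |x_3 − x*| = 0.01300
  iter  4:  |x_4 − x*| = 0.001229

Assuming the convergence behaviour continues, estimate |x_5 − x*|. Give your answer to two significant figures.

2.7e-5

First estimate the order: p ≈ ln(|x_4 − x*|/|x_3 − x*|) / ln(|x_3 − x*|/|x_2 − x*|) = ln(0.001229/0.01300)/ln(0.01300/0.05586) = ln(0.0945385)/ln(0.232725) ≈ 1.6179.
Then |x_5 − x*| ≈ |x_4 − x*|·(|x_4 − x*|/|x_3 − x*|)^p = 0.001229·(0.0945385)^1.6179 = 0.001229·0.0220109 ≈ 2.705e-05.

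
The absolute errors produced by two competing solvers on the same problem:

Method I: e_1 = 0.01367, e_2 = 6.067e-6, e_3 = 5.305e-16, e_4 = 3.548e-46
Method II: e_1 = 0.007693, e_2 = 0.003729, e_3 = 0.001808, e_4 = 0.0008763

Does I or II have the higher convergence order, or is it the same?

I

Method I: p ≈ ln(3.548e-46/5.305e-16)/ln(5.305e-16/6.067e-6) ≈ 3.00.
Method II: p ≈ ln(0.0008763/0.001808)/ln(0.001808/0.003729) ≈ 1.00.
Method I has the higher order (≈3.0 vs ≈1.0).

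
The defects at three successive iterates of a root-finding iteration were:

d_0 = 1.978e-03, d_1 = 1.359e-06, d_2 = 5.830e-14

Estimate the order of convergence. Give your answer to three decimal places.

p ≈ ln(d_2/d_1) / ln(d_1/d_0)
  = ln(5.830e-14/1.359e-06) / ln(1.359e-06/1.978e-03)
  = ln(4.28992e-08) / ln(0.000687058)
  = -16.964413 / -7.283092 ≈ 2.329287

2.329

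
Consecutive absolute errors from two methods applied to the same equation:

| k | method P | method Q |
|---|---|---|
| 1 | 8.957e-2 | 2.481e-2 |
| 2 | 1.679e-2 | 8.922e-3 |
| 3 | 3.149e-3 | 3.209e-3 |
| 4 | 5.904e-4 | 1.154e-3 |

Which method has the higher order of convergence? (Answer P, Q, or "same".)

same

Method P: p ≈ ln(5.904e-4/3.149e-3)/ln(3.149e-3/1.679e-2) ≈ 1.00.
Method Q: p ≈ ln(1.154e-3/3.209e-3)/ln(3.209e-3/8.922e-3) ≈ 1.00.
Both orders ≈ 1.0 — effectively the same.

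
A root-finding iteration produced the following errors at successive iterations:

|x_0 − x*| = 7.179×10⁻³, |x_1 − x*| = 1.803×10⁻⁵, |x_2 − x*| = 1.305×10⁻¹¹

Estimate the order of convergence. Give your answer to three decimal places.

2.362

p ≈ ln(|x_2 − x*|/|x_1 − x*|) / ln(|x_1 − x*|/|x_0 − x*|)
  = ln(1.305×10⁻¹¹/1.803×10⁻⁵) / ln(1.803×10⁻⁵/7.179×10⁻³)
  = ln(7.23794e-07) / ln(0.00251149)
  = -14.138759 / -5.986879 ≈ 2.361624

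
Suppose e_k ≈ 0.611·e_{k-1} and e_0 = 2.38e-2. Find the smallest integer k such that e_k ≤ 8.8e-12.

45

After k steps, e_k ≈ 2.38e-2·0.611^k.
Need 0.611^k ≤ 8.8e-12/2.38e-2 = 3.69748e-10.
k ≥ ln(3.69748e-10)/ln(0.611) = -21.7182/-0.49266 = 44.084.
Smallest integer k = 45.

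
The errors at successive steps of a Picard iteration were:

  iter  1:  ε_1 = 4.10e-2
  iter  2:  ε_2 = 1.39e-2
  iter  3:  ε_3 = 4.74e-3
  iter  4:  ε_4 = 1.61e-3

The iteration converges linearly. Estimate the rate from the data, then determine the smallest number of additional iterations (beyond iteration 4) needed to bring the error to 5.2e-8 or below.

10

Rate ρ ≈ ε_4/ε_3 = 1.61e-3/4.74e-3 = 0.3397.
After j more steps, ε_{4+j} ≈ 1.61e-3·ρ^j; need ρ^j ≤ 5.2e-8/1.61e-3 = 3.22981e-05.
j ≥ ln(3.22981e-05)/ln(0.3397) = -10.3405/-1.07969 = 9.577.
So 10 more iterations are needed.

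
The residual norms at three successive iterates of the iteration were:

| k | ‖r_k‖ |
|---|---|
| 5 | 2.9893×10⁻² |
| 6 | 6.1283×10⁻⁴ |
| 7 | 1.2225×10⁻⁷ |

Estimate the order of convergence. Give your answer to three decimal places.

2.192

p ≈ ln(‖r_7‖/‖r_6‖) / ln(‖r_6‖/‖r_5‖)
  = ln(1.2225×10⁻⁷/6.1283×10⁻⁴) / ln(6.1283×10⁻⁴/2.9893×10⁻²)
  = ln(0.000199484) / ln(0.0205008)
  = -8.519777 / -3.887291 ≈ 2.191700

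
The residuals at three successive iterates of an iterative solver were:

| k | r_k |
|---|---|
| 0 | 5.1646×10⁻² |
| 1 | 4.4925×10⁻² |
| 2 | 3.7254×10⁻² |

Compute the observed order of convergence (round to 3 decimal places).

p ≈ ln(r_2/r_1) / ln(r_1/r_0)
  = ln(3.7254×10⁻²/4.4925×10⁻²) / ln(4.4925×10⁻²/5.1646×10⁻²)
  = ln(0.829249) / ln(0.869864)
  = -0.187235 / -0.139418 ≈ 1.342976

1.343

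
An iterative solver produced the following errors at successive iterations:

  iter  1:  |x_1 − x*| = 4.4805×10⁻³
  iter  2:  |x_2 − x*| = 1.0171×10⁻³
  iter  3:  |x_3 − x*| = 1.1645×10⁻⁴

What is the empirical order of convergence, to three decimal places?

p ≈ ln(|x_3 − x*|/|x_2 − x*|) / ln(|x_2 − x*|/|x_1 − x*|)
  = ln(1.1645×10⁻⁴/1.0171×10⁻³) / ln(1.0171×10⁻³/4.4805×10⁻³)
  = ln(0.114492) / ln(0.227006)
  = -2.167250 / -1.482779 ≈ 1.461614

1.462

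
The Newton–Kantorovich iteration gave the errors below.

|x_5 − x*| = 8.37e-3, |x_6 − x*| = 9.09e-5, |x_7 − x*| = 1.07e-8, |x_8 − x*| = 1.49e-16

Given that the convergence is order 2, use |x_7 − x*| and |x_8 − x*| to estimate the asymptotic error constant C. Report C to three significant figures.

1.30

C ≈ |x_8 − x*| / |x_7 − x*|^2
  = 1.49e-16 / (1.07e-8)^2
  = 1.49e-16 / 1.1449e-16 ≈ 1.3014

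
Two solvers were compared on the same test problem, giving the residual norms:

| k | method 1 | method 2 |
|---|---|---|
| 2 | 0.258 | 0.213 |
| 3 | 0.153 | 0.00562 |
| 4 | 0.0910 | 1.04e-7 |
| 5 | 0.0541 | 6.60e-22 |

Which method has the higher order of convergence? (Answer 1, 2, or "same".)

Method 1: p ≈ ln(0.0541/0.0910)/ln(0.0910/0.153) ≈ 1.00.
Method 2: p ≈ ln(6.60e-22/1.04e-7)/ln(1.04e-7/0.00562) ≈ 3.00.
Method 2 has the higher order (≈3.0 vs ≈1.0).

2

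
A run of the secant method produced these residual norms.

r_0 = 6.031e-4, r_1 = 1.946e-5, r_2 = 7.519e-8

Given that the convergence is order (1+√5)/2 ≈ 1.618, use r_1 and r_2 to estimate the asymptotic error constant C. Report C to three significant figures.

3.15

C ≈ r_2 / r_1^1.618
  = 7.519e-8 / (1.946e-5)^1.618
  = 7.519e-8 / 2.38689e-08 ≈ 3.1501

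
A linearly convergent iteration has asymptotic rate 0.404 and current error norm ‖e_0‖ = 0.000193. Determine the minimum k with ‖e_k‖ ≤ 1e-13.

24

After k steps, ‖e_k‖ ≈ 0.000193·0.404^k.
Need 0.404^k ≤ 1e-13/0.000193 = 5.18135e-10.
k ≥ ln(5.18135e-10)/ln(0.404) = -21.3808/-0.90634 = 23.590.
Smallest integer k = 24.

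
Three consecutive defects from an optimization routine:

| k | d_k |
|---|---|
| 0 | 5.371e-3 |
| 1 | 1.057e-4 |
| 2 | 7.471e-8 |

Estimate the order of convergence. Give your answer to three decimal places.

1.847

p ≈ ln(d_2/d_1) / ln(d_1/d_0)
  = ln(7.471e-8/1.057e-4) / ln(1.057e-4/5.371e-3)
  = ln(0.000706812) / ln(0.0196798)
  = -7.254746 / -3.928163 ≈ 1.846855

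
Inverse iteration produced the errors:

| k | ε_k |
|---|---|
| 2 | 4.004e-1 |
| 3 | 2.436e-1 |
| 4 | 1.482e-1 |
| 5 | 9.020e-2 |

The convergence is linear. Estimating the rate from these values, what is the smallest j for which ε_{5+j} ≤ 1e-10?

42

Rate ρ ≈ ε_5/ε_4 = 9.020e-2/1.482e-1 = 0.6086.
After j more steps, ε_{5+j} ≈ 9.020e-2·ρ^j; need ρ^j ≤ 1e-10/9.020e-2 = 1.10865e-09.
j ≥ ln(1.10865e-09)/ln(0.6086) = -20.6201/-0.49659 = 41.523.
So 42 more iterations are needed.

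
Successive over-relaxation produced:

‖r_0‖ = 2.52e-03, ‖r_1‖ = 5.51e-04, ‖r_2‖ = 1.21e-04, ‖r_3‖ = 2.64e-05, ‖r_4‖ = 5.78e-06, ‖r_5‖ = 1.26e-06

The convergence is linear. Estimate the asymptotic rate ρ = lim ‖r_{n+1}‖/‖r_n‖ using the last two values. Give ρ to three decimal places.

0.218

ρ ≈ ‖r_5‖/‖r_4‖ = 1.26e-06/5.78e-06 = 0.21799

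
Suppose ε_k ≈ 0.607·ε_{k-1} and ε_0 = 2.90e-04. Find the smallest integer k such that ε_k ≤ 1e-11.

35

After k steps, ε_k ≈ 2.90e-04·0.607^k.
Need 0.607^k ≤ 1e-11/2.90e-04 = 3.44828e-08.
k ≥ ln(3.44828e-08)/ln(0.607) = -17.1828/-0.49923 = 34.419.
Smallest integer k = 35.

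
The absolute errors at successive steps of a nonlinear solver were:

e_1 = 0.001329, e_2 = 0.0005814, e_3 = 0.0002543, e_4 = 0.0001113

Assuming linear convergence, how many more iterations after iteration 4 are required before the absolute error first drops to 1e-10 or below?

17

Rate ρ ≈ e_4/e_3 = 0.0001113/0.0002543 = 0.4377.
After j more steps, e_{4+j} ≈ 0.0001113·ρ^j; need ρ^j ≤ 1e-10/0.0001113 = 8.98473e-07.
j ≥ ln(8.98473e-07)/ln(0.4377) = -13.9226/-0.82622 = 16.851.
So 17 more iterations are needed.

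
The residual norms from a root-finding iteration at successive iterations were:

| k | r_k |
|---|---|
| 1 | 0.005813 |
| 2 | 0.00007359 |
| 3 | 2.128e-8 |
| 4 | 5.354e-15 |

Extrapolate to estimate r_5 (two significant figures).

First estimate the order: p ≈ ln(r_4/r_3) / ln(r_3/r_2) = ln(5.354e-15/2.128e-8)/ln(2.128e-8/0.00007359) = ln(2.51598e-07)/ln(0.00028917) ≈ 1.8648.
Then r_5 ≈ r_4·(r_4/r_3)^p = 5.354e-15·(2.51598e-07)^1.8648 = 5.354e-15·4.939e-13 ≈ 2.644e-27.

2.6e-27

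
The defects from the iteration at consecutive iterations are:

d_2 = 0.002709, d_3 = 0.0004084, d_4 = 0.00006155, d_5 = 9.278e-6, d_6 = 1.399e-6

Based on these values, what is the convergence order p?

1

Consecutive ratios: d_6/d_5 = 1.399e-6/9.278e-6 = 0.150787, d_5/d_4 = 9.278e-6/0.00006155 = 0.150739.
p ≈ ln(0.150787)/ln(0.150739) = -1.8919/-1.8922 ≈ 1.00.
So the convergence is linear (order 1).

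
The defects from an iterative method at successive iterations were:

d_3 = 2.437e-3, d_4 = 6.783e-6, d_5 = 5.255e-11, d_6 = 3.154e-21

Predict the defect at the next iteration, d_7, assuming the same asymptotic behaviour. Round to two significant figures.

First estimate the order: p ≈ ln(d_6/d_5) / ln(d_5/d_4) = ln(3.154e-21/5.255e-11)/ln(5.255e-11/6.783e-6) = ln(6.0019e-11)/ln(7.74731e-06) ≈ 2.0000.
Then d_7 ≈ d_6·(d_6/d_5)^p = 3.154e-21·(6.0019e-11)^2.0000 = 3.154e-21·3.60228e-21 ≈ 1.136e-41.

1.1e-41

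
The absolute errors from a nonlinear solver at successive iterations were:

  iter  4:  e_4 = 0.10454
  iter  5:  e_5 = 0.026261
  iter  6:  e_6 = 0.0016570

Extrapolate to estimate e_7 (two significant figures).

6.6e-6

First estimate the order: p ≈ ln(e_6/e_5) / ln(e_5/e_4) = ln(0.0016570/0.026261)/ln(0.026261/0.10454) = ln(0.0630974)/ln(0.251205) ≈ 2.0001.
Then e_7 ≈ e_6·(e_6/e_5)^p = 0.0016570·(0.0630974)^2.0001 = 0.0016570·0.00398018 ≈ 6.595e-06.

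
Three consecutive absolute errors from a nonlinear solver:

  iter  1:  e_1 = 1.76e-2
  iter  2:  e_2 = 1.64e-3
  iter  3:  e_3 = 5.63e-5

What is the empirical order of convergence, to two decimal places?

1.42

p ≈ ln(e_3/e_2) / ln(e_2/e_1)
  = ln(5.63e-5/1.64e-3) / ln(1.64e-3/1.76e-2)
  = ln(0.0343293) / ln(0.0931818)
  = -3.37176 / -2.37320 ≈ 1.42077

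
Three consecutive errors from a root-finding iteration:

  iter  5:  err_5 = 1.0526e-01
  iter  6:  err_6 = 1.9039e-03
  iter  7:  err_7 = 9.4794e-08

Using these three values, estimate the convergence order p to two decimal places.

2.47

p ≈ ln(err_7/err_6) / ln(err_6/err_5)
  = ln(9.4794e-08/1.9039e-03) / ln(1.9039e-03/1.0526e-01)
  = ln(4.97894e-05) / ln(0.0180876)
  = -9.90771 / -4.01253 ≈ 2.46919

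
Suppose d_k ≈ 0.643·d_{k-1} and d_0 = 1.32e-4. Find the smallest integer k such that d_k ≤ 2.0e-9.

26

After k steps, d_k ≈ 1.32e-4·0.643^k.
Need 0.643^k ≤ 2.0e-9/1.32e-4 = 1.51515e-05.
k ≥ ln(1.51515e-05)/ln(0.643) = -11.0974/-0.44161 = 25.129.
Smallest integer k = 26.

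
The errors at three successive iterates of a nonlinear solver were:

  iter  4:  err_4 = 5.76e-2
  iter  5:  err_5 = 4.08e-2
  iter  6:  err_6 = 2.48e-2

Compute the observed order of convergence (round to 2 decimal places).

1.44

p ≈ ln(err_6/err_5) / ln(err_5/err_4)
  = ln(2.48e-2/4.08e-2) / ln(4.08e-2/5.76e-2)
  = ln(0.607843) / ln(0.708333)
  = -0.49784 / -0.34484 ≈ 1.44368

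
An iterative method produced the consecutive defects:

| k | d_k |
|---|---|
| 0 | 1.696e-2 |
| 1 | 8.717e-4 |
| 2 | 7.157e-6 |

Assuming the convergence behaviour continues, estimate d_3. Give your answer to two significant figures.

3.0e-9

First estimate the order: p ≈ ln(d_2/d_1) / ln(d_1/d_0) = ln(7.157e-6/8.717e-4)/ln(8.717e-4/1.696e-2) = ln(0.00821039)/ln(0.0513974) ≈ 1.6180.
Then d_3 ≈ d_2·(d_2/d_1)^p = 7.157e-6·(0.00821039)^1.6180 = 7.157e-6·0.000422125 ≈ 3.021e-09.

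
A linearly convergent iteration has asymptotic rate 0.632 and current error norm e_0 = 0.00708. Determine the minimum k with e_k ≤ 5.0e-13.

51

After k steps, e_k ≈ 0.00708·0.632^k.
Need 0.632^k ≤ 5.0e-13/0.00708 = 7.06215e-11.
k ≥ ln(7.06215e-11)/ln(0.632) = -23.3737/-0.45887 = 50.938.
Smallest integer k = 51.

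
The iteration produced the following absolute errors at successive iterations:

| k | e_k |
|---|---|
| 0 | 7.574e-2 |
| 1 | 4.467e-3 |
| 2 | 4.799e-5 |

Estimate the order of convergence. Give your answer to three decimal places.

1.602

p ≈ ln(e_2/e_1) / ln(e_1/e_0)
  = ln(4.799e-5/4.467e-3) / ln(4.467e-3/7.574e-2)
  = ln(0.0107432) / ln(0.0589781)
  = -4.533482 / -2.830589 ≈ 1.601604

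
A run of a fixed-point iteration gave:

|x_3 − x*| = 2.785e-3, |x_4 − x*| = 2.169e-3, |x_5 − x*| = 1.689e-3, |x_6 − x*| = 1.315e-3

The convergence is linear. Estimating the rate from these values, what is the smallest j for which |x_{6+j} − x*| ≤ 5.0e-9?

50

Rate ρ ≈ |x_6 − x*|/|x_5 − x*| = 1.315e-3/1.689e-3 = 0.7786.
After j more steps, |x_{6+j} − x*| ≈ 1.315e-3·ρ^j; need ρ^j ≤ 5.0e-9/1.315e-3 = 3.80228e-06.
j ≥ ln(3.80228e-06)/ln(0.7786) = -12.4799/-0.25026 = 49.868.
So 50 more iterations are needed.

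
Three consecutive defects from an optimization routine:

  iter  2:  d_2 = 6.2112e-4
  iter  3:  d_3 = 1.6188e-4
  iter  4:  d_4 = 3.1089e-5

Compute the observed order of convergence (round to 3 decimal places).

1.227

p ≈ ln(d_4/d_3) / ln(d_3/d_2)
  = ln(3.1089e-5/1.6188e-4) / ln(1.6188e-4/6.2112e-4)
  = ln(0.19205) / ln(0.260626)
  = -1.650000 / -1.344669 ≈ 1.227068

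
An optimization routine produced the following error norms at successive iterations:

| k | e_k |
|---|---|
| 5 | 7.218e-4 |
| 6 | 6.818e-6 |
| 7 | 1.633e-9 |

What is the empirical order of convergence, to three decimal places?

p ≈ ln(e_7/e_6) / ln(e_6/e_5)
  = ln(1.633e-9/6.818e-6) / ln(6.818e-6/7.218e-4)
  = ln(0.000239513) / ln(0.00944583)
  = -8.336903 / -4.662182 ≈ 1.788198

1.788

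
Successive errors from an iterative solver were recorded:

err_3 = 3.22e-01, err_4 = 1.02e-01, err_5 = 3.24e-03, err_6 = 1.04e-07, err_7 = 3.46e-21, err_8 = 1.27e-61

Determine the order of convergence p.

3

Consecutive ratios: err_8/err_7 = 1.27e-61/3.46e-21 = 3.67052e-41, err_7/err_6 = 3.46e-21/1.04e-07 = 3.32692e-14.
p ≈ ln(3.67052e-41)/ln(3.32692e-14) = -93.1057/-31.0341 ≈ 3.00.
So the convergence is cubic (order 3).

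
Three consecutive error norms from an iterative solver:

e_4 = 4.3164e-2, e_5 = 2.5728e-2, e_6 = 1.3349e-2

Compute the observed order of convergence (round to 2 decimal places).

1.27

p ≈ ln(e_6/e_5) / ln(e_5/e_4)
  = ln(1.3349e-2/2.5728e-2) / ln(2.5728e-2/4.3164e-2)
  = ln(0.518851) / ln(0.596052)
  = -0.65614 / -0.51743 ≈ 1.26807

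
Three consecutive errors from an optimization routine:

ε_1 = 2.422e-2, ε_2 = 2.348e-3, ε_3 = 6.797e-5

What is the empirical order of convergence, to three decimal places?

p ≈ ln(ε_3/ε_2) / ln(ε_2/ε_1)
  = ln(6.797e-5/2.348e-3) / ln(2.348e-3/2.422e-2)
  = ln(0.028948) / ln(0.0969447)
  = -3.542254 / -2.333615 ≈ 1.517926

1.518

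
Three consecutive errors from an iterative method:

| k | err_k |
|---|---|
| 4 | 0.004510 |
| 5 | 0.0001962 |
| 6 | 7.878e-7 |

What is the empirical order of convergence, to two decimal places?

p ≈ ln(err_6/err_5) / ln(err_5/err_4)
  = ln(7.878e-7/0.0001962) / ln(0.0001962/0.004510)
  = ln(0.00401529) / ln(0.0435033)
  = -5.51765 / -3.13492 ≈ 1.76006

1.76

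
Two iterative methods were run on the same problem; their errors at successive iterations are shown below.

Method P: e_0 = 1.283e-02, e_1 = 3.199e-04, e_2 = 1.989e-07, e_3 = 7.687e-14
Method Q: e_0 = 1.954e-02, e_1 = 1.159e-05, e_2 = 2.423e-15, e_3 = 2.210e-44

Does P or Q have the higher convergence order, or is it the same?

Method P: p ≈ ln(7.687e-14/1.989e-07)/ln(1.989e-07/3.199e-04) ≈ 2.00.
Method Q: p ≈ ln(2.210e-44/2.423e-15)/ln(2.423e-15/1.159e-05) ≈ 3.00.
Method Q has the higher order (≈3.0 vs ≈2.0).

Q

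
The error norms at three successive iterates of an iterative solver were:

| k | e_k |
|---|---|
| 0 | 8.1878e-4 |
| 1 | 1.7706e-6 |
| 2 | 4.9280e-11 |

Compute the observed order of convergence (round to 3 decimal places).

p ≈ ln(e_2/e_1) / ln(e_1/e_0)
  = ln(4.9280e-11/1.7706e-6) / ln(1.7706e-6/8.1878e-4)
  = ln(2.78324e-05) / ln(0.00216249)
  = -10.489310 / -6.136495 ≈ 1.709332

1.709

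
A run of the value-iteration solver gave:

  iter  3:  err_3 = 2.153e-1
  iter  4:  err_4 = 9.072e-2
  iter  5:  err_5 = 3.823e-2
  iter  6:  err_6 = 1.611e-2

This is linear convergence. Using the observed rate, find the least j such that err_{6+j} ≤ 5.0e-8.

Rate ρ ≈ err_6/err_5 = 1.611e-2/3.823e-2 = 0.4214.
After j more steps, err_{6+j} ≈ 1.611e-2·ρ^j; need ρ^j ≤ 5.0e-8/1.611e-2 = 3.10366e-06.
j ≥ ln(3.10366e-06)/ln(0.4214) = -12.6829/-0.86417 = 14.676.
So 15 more iterations are needed.

15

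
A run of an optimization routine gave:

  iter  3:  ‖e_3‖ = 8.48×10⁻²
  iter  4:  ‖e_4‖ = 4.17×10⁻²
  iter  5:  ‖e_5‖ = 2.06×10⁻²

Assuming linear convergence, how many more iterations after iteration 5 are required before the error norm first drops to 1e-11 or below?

Rate ρ ≈ ‖e_5‖/‖e_4‖ = 2.06×10⁻²/4.17×10⁻² = 0.4940.
After j more steps, ‖e_{5+j}‖ ≈ 2.06×10⁻²·ρ^j; need ρ^j ≤ 1e-11/2.06×10⁻² = 4.85437e-10.
j ≥ ln(4.85437e-10)/ln(0.4940) = -21.4460/-0.70522 = 30.410.
So 31 more iterations are needed.

31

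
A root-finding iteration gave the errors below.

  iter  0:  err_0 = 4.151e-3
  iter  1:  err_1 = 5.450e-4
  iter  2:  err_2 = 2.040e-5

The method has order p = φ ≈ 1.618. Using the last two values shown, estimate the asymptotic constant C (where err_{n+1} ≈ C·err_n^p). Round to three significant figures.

C ≈ err_2 / err_1^1.618
  = 2.040e-5 / (5.450e-4)^1.618
  = 2.040e-5 / 5.24191e-06 ≈ 3.8917

3.89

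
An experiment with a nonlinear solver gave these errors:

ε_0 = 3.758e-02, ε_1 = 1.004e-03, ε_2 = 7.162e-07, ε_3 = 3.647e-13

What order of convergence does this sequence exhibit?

Consecutive ratios: ε_3/ε_2 = 3.647e-13/7.162e-07 = 5.09215e-07, ε_2/ε_1 = 7.162e-07/1.004e-03 = 0.000713347.
p ≈ ln(5.09215e-07)/ln(0.000713347) = -14.4904/-7.2455 ≈ 2.00.
So the convergence is quadratic (order 2).

2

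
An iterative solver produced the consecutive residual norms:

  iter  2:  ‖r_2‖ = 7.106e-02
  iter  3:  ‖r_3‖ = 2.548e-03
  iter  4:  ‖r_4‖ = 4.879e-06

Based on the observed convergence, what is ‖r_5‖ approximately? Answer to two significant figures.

3.8e-11

First estimate the order: p ≈ ln(‖r_4‖/‖r_3‖) / ln(‖r_3‖/‖r_2‖) = ln(4.879e-06/2.548e-03)/ln(2.548e-03/7.106e-02) = ln(0.00191484)/ln(0.035857) ≈ 1.8803.
Then ‖r_5‖ ≈ ‖r_4‖·(‖r_4‖/‖r_3‖)^p = 4.879e-06·(0.00191484)^1.8803 = 4.879e-06·7.75521e-06 ≈ 3.784e-11.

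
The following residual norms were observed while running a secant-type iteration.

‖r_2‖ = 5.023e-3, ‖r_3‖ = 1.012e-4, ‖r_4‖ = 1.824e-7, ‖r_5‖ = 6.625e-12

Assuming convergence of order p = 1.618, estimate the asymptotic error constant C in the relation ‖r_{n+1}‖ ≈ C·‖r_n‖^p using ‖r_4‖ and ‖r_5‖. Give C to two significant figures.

C ≈ ‖r_5‖ / ‖r_4‖^1.618
  = 6.625e-12 / (1.824e-7)^1.618
  = 6.625e-12 / 1.24836e-11 ≈ 0.5307

0.53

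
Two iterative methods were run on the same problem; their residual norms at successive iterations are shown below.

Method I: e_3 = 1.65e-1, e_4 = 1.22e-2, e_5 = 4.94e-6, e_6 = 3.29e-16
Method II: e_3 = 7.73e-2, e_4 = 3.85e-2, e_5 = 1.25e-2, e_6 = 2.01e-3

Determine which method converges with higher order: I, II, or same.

I

Method I: p ≈ ln(3.29e-16/4.94e-6)/ln(4.94e-6/1.22e-2) ≈ 3.00.
Method II: p ≈ ln(2.01e-3/1.25e-2)/ln(1.25e-2/3.85e-2) ≈ 1.62.
Method I has the higher order (≈3.0 vs ≈1.6).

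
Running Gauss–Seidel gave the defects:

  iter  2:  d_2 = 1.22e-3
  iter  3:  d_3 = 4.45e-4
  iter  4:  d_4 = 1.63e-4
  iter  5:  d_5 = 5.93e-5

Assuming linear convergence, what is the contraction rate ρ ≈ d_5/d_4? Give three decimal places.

0.364

ρ ≈ d_5/d_4 = 5.93e-5/1.63e-4 = 0.36380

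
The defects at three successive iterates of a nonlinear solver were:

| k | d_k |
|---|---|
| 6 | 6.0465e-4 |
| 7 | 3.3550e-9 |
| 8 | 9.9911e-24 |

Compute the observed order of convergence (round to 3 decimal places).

p ≈ ln(d_8/d_7) / ln(d_7/d_6)
  = ln(9.9911e-24/3.3550e-9) / ln(3.3550e-9/6.0465e-4)
  = ln(2.97797e-15) / ln(5.54866e-06)
  = -33.447535 / -12.101954 ≈ 2.763813

2.764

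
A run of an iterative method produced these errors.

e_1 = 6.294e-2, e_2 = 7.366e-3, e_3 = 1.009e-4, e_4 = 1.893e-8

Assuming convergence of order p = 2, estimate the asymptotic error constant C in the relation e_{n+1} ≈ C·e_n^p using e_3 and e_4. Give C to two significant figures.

C ≈ e_4 / e_3^2
  = 1.893e-8 / (1.009e-4)^2
  = 1.893e-8 / 1.01808e-08 ≈ 1.8594

1.9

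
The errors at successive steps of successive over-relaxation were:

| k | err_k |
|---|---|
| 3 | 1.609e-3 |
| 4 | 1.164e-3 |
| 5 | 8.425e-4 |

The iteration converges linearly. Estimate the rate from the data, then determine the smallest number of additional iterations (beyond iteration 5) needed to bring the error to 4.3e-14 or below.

Rate ρ ≈ err_5/err_4 = 8.425e-4/1.164e-3 = 0.7238.
After j more steps, err_{5+j} ≈ 8.425e-4·ρ^j; need ρ^j ≤ 4.3e-14/8.425e-4 = 5.10386e-11.
j ≥ ln(5.10386e-11)/ln(0.7238) = -23.6984/-0.32324 = 73.315.
So 74 more iterations are needed.

74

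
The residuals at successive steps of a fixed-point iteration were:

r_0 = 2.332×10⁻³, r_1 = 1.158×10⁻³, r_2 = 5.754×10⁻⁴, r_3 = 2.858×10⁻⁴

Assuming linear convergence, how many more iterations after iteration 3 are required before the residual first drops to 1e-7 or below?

Rate ρ ≈ r_3/r_2 = 2.858×10⁻⁴/5.754×10⁻⁴ = 0.4967.
After j more steps, r_{3+j} ≈ 2.858×10⁻⁴·ρ^j; need ρ^j ≤ 1e-7/2.858×10⁻⁴ = 0.000349895.
j ≥ ln(0.000349895)/ln(0.4967) = -7.9579/-0.69977 = 11.372.
So 12 more iterations are needed.

12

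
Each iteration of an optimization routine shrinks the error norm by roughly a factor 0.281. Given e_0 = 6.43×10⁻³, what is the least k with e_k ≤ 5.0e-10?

After k steps, e_k ≈ 6.43×10⁻³·0.281^k.
Need 0.281^k ≤ 5.0e-10/6.43×10⁻³ = 7.77605e-08.
k ≥ ln(7.77605e-08)/ln(0.281) = -16.3696/-1.26940 = 12.896.
Smallest integer k = 13.

13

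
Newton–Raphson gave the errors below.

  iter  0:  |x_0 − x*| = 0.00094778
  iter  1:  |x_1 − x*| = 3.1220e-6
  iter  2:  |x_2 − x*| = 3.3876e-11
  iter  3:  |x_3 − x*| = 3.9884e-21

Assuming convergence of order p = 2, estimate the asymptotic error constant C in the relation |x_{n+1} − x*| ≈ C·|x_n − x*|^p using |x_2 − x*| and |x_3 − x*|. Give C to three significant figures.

C ≈ |x_3 − x*| / |x_2 − x*|^2
  = 3.9884e-21 / (3.3876e-11)^2
  = 3.9884e-21 / 1.14758e-21 ≈ 3.4755

3.48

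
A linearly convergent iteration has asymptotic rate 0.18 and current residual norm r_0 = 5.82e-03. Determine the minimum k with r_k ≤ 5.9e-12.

13

After k steps, r_k ≈ 5.82e-03·0.18^k.
Need 0.18^k ≤ 5.9e-12/5.82e-03 = 1.01375e-09.
k ≥ ln(1.01375e-09)/ln(0.18) = -20.7096/-1.71480 = 12.077.
Smallest integer k = 13.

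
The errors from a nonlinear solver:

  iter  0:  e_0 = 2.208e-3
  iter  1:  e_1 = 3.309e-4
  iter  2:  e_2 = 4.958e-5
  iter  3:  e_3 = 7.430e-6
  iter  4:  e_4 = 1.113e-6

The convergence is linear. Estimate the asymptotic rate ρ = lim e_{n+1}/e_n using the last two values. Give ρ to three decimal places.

ρ ≈ e_4/e_3 = 1.113e-6/7.430e-6 = 0.14980

0.150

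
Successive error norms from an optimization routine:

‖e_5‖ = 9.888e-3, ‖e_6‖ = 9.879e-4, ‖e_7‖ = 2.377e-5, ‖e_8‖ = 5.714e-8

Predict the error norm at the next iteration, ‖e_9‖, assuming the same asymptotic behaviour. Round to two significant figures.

3.3e-12

First estimate the order: p ≈ ln(‖e_8‖/‖e_7‖) / ln(‖e_7‖/‖e_6‖) = ln(5.714e-8/2.377e-5)/ln(2.377e-5/9.879e-4) = ln(0.00240387)/ln(0.0240611) ≈ 1.6180.
Then ‖e_9‖ ≈ ‖e_8‖·(‖e_8‖/‖e_7‖)^p = 5.714e-8·(0.00240387)^1.6180 = 5.714e-8·5.78514e-05 ≈ 3.306e-12.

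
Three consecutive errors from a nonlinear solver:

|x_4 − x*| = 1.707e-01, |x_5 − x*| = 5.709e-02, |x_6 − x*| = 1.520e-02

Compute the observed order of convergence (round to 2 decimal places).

p ≈ ln(|x_6 − x*|/|x_5 − x*|) / ln(|x_5 − x*|/|x_4 − x*|)
  = ln(1.520e-02/5.709e-02) / ln(5.709e-02/1.707e-01)
  = ln(0.266246) / ln(0.334446)
  = -1.32333 / -1.09528 ≈ 1.20821

1.21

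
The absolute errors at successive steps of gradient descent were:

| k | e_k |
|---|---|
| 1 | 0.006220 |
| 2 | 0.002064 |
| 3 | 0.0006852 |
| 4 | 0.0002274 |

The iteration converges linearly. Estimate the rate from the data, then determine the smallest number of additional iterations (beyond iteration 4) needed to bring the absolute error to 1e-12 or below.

Rate ρ ≈ e_4/e_3 = 0.0002274/0.0006852 = 0.3319.
After j more steps, e_{4+j} ≈ 0.0002274·ρ^j; need ρ^j ≤ 1e-12/0.0002274 = 4.39754e-09.
j ≥ ln(4.39754e-09)/ln(0.3319) = -19.2422/-1.10292 = 17.447.
So 18 more iterations are needed.

18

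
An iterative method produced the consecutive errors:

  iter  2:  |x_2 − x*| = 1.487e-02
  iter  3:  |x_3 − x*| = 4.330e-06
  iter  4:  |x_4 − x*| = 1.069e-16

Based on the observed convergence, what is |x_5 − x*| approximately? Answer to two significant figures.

First estimate the order: p ≈ ln(|x_4 − x*|/|x_3 − x*|) / ln(|x_3 − x*|/|x_2 − x*|) = ln(1.069e-16/4.330e-06)/ln(4.330e-06/1.487e-02) = ln(2.46882e-11)/ln(0.00029119) ≈ 3.0000.
Then |x_5 − x*| ≈ |x_4 − x*|·(|x_4 − x*|/|x_3 − x*|)^p = 1.069e-16·(2.46882e-11)^3.0000 = 1.069e-16·1.50476e-32 ≈ 1.609e-48.

1.6e-48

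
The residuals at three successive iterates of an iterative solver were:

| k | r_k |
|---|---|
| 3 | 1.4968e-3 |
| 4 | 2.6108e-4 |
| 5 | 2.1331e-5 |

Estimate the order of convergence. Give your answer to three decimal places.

p ≈ ln(r_5/r_4) / ln(r_4/r_3)
  = ln(2.1331e-5/2.6108e-4) / ln(2.6108e-4/1.4968e-3)
  = ln(0.0817029) / ln(0.174425)
  = -2.504666 / -1.746260 ≈ 1.434303

1.434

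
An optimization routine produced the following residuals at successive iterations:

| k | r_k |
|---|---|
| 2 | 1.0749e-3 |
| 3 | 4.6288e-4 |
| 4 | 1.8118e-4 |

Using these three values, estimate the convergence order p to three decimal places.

p ≈ ln(r_4/r_3) / ln(r_3/r_2)
  = ln(1.8118e-4/4.6288e-4) / ln(4.6288e-4/1.0749e-3)
  = ln(0.391419) / ln(0.430626)
  = -0.937977 / -0.842515 ≈ 1.113306

1.113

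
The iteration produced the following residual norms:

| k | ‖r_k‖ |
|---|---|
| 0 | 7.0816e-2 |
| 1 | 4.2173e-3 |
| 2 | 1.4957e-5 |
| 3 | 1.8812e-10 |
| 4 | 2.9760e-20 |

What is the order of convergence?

Consecutive ratios: ‖r_4‖/‖r_3‖ = 2.9760e-20/1.8812e-10 = 1.58197e-10, ‖r_3‖/‖r_2‖ = 1.8812e-10/1.4957e-5 = 1.25774e-05.
p ≈ ln(1.58197e-10)/ln(1.25774e-05) = -22.5672/-11.2836 ≈ 2.00.
So the convergence is quadratic (order 2).

2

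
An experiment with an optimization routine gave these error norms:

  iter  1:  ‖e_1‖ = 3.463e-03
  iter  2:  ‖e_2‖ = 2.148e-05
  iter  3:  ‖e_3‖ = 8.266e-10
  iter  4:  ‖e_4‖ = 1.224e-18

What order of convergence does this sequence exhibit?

Consecutive ratios: ‖e_4‖/‖e_3‖ = 1.224e-18/8.266e-10 = 1.48076e-09, ‖e_3‖/‖e_2‖ = 8.266e-10/2.148e-05 = 3.84823e-05.
p ≈ ln(1.48076e-09)/ln(3.84823e-05) = -20.3307/-10.1653 ≈ 2.00.
So the convergence is quadratic (order 2).

2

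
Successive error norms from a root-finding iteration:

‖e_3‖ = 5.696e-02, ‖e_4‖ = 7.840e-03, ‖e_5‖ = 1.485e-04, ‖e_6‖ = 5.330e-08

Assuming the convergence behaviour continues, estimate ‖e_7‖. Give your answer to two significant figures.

First estimate the order: p ≈ ln(‖e_6‖/‖e_5‖) / ln(‖e_5‖/‖e_4‖) = ln(5.330e-08/1.485e-04)/ln(1.485e-04/7.840e-03) = ln(0.000358923)/ln(0.0189413) ≈ 1.9999.
Then ‖e_7‖ ≈ ‖e_6‖·(‖e_6‖/‖e_5‖)^p = 5.330e-08·(0.000358923)^1.9999 = 5.330e-08·1.28928e-07 ≈ 6.872e-15.

6.9e-15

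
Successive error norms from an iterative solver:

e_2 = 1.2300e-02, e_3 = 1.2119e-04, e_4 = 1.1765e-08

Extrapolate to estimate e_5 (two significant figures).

First estimate the order: p ≈ ln(e_4/e_3) / ln(e_3/e_2) = ln(1.1765e-08/1.2119e-04)/ln(1.2119e-04/1.2300e-02) = ln(9.7079e-05)/ln(0.00985285) ≈ 2.0000.
Then e_5 ≈ e_4·(e_4/e_3)^p = 1.1765e-08·(9.7079e-05)^2.0000 = 1.1765e-08·9.42433e-09 ≈ 1.109e-16.

1.1e-16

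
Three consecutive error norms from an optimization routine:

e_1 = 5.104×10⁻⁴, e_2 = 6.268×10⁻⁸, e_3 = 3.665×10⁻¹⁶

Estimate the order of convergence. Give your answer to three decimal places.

p ≈ ln(e_3/e_2) / ln(e_2/e_1)
  = ln(3.665×10⁻¹⁶/6.268×10⁻⁸) / ln(6.268×10⁻⁸/5.104×10⁻⁴)
  = ln(5.84716e-09) / ln(0.000122806)
  = -18.957310 / -9.004905 ≈ 2.105220

2.105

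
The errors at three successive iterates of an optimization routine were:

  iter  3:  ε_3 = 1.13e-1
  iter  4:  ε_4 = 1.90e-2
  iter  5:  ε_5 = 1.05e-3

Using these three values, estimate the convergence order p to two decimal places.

p ≈ ln(ε_5/ε_4) / ln(ε_4/ε_3)
  = ln(1.05e-3/1.90e-2) / ln(1.90e-2/1.13e-1)
  = ln(0.0552632) / ln(0.168142)
  = -2.89565 / -1.78295 ≈ 1.62408

1.62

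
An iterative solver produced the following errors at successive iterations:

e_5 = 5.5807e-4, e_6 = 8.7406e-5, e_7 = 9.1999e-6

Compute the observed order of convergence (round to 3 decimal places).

p ≈ ln(e_7/e_6) / ln(e_6/e_5)
  = ln(9.1999e-6/8.7406e-5) / ln(8.7406e-5/5.5807e-4)
  = ln(0.105255) / ln(0.156622)
  = -2.251369 / -1.853920 ≈ 1.214383

1.214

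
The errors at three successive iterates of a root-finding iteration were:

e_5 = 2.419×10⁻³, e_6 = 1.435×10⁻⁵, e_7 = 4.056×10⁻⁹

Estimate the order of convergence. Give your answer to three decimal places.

1.594

p ≈ ln(e_7/e_6) / ln(e_6/e_5)
  = ln(4.056×10⁻⁹/1.435×10⁻⁵) / ln(1.435×10⁻⁵/2.419×10⁻³)
  = ln(0.000282648) / ln(0.0059322)
  = -8.171308 / -5.127360 ≈ 1.593668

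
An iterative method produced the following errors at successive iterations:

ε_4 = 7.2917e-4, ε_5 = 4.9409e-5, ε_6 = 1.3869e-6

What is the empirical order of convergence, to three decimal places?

p ≈ ln(ε_6/ε_5) / ln(ε_5/ε_4)
  = ln(1.3869e-6/4.9409e-5) / ln(4.9409e-5/7.2917e-4)
  = ln(0.0280698) / ln(0.0677606)
  = -3.573061 / -2.691774 ≈ 1.327400

1.327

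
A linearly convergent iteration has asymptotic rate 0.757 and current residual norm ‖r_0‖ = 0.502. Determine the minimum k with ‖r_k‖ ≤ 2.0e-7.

53

After k steps, ‖r_k‖ ≈ 0.502·0.757^k.
Need 0.757^k ≤ 2.0e-7/0.502 = 3.98406e-07.
k ≥ ln(3.98406e-07)/ln(0.757) = -14.7358/-0.27839 = 52.932.
Smallest integer k = 53.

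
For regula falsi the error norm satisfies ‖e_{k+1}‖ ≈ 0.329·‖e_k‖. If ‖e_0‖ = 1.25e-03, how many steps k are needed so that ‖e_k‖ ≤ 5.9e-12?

18

After k steps, ‖e_k‖ ≈ 1.25e-03·0.329^k.
Need 0.329^k ≤ 5.9e-12/1.25e-03 = 4.72e-09.
k ≥ ln(4.72e-09)/ln(0.329) = -19.1715/-1.11170 = 17.245.
Smallest integer k = 18.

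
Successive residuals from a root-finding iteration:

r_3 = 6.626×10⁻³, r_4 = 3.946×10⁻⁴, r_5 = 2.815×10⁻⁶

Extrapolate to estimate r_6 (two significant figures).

4.9e-10

First estimate the order: p ≈ ln(r_5/r_4) / ln(r_4/r_3) = ln(2.815×10⁻⁶/3.946×10⁻⁴)/ln(3.946×10⁻⁴/6.626×10⁻³) = ln(0.00713381)/ln(0.0595533) ≈ 1.7523.
Then r_6 ≈ r_5·(r_5/r_4)^p = 2.815×10⁻⁶·(0.00713381)^1.7523 = 2.815×10⁻⁶·0.000173131 ≈ 4.874e-10.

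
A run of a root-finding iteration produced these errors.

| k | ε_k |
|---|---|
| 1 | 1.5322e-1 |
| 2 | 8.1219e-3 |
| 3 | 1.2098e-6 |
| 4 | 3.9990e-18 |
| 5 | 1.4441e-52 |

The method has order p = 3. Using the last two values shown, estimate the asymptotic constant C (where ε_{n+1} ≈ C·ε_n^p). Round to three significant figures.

2.26

C ≈ ε_5 / ε_4^3
  = 1.4441e-52 / (3.9990e-18)^3
  = 1.4441e-52 / 6.3952e-53 ≈ 2.2581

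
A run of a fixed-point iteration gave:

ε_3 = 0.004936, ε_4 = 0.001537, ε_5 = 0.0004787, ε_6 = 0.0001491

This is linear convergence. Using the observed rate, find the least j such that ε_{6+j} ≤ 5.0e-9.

9

Rate ρ ≈ ε_6/ε_5 = 0.0001491/0.0004787 = 0.3115.
After j more steps, ε_{6+j} ≈ 0.0001491·ρ^j; need ρ^j ≤ 5.0e-9/0.0001491 = 3.35345e-05.
j ≥ ln(3.35345e-05)/ln(0.3115) = -10.3029/-1.16636 = 8.833.
So 9 more iterations are needed.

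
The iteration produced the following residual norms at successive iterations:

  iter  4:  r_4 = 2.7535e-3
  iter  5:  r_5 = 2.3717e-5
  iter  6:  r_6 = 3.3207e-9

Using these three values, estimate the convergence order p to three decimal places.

1.866

p ≈ ln(r_6/r_5) / ln(r_5/r_4)
  = ln(3.3207e-9/2.3717e-5) / ln(2.3717e-5/2.7535e-3)
  = ln(0.000140013) / ln(0.0086134)
  = -8.873775 / -4.754436 ≈ 1.866420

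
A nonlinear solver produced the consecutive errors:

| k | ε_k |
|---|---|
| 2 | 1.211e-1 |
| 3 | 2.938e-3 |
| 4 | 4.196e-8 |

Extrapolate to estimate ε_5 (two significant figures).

First estimate the order: p ≈ ln(ε_4/ε_3) / ln(ε_3/ε_2) = ln(4.196e-8/2.938e-3)/ln(2.938e-3/1.211e-1) = ln(1.42818e-05)/ln(0.0242609) ≈ 3.0000.
Then ε_5 ≈ ε_4·(ε_4/ε_3)^p = 4.196e-8·(1.42818e-05)^3.0000 = 4.196e-8·2.91306e-15 ≈ 1.222e-22.

1.2e-22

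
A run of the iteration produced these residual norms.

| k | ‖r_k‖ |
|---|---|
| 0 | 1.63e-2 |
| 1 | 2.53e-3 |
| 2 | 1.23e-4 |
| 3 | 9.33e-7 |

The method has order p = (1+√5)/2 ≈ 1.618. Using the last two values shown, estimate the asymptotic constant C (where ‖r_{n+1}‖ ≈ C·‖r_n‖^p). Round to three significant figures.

1.98

C ≈ ‖r_3‖ / ‖r_2‖^1.618
  = 9.33e-7 / (1.23e-4)^1.618
  = 9.33e-7 / 4.71483e-07 ≈ 1.9789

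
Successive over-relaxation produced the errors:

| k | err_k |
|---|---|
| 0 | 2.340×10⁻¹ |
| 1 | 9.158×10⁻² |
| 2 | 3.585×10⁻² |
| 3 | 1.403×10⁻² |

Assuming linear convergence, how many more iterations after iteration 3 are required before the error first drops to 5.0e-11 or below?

21

Rate ρ ≈ err_3/err_2 = 1.403×10⁻²/3.585×10⁻² = 0.3914.
After j more steps, err_{3+j} ≈ 1.403×10⁻²·ρ^j; need ρ^j ≤ 5.0e-11/1.403×10⁻² = 3.56379e-09.
j ≥ ln(3.56379e-09)/ln(0.3914) = -19.4524/-0.93803 = 20.738.
So 21 more iterations are needed.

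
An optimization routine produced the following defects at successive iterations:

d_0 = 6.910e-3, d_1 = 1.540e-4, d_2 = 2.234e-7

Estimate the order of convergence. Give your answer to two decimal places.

1.72

p ≈ ln(d_2/d_1) / ln(d_1/d_0)
  = ln(2.234e-7/1.540e-4) / ln(1.540e-4/6.910e-3)
  = ln(0.00145065) / ln(0.0222865)
  = -6.53574 / -3.80377 ≈ 1.71823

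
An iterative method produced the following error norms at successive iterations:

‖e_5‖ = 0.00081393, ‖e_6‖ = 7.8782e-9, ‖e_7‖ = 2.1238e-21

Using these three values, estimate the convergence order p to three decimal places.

2.507

p ≈ ln(‖e_7‖/‖e_6‖) / ln(‖e_6‖/‖e_5‖)
  = ln(2.1238e-21/7.8782e-9) / ln(7.8782e-9/0.00081393)
  = ln(2.69579e-13) / ln(9.67921e-06)
  = -28.941915 / -11.545530 ≈ 2.506764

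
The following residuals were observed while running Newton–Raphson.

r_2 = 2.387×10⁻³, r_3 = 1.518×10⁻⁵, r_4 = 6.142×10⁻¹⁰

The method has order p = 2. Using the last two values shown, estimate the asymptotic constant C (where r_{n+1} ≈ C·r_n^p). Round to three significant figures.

C ≈ r_4 / r_3^2
  = 6.142×10⁻¹⁰ / (1.518×10⁻⁵)^2
  = 6.142×10⁻¹⁰ / 2.30432e-10 ≈ 2.6654

2.67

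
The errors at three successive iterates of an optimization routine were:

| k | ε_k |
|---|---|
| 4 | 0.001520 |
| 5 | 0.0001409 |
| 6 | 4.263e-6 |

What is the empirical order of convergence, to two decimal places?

p ≈ ln(ε_6/ε_5) / ln(ε_5/ε_4)
  = ln(4.263e-6/0.0001409) / ln(0.0001409/0.001520)
  = ln(0.0302555) / ln(0.0926974)
  = -3.49808 / -2.37841 ≈ 1.47076

1.47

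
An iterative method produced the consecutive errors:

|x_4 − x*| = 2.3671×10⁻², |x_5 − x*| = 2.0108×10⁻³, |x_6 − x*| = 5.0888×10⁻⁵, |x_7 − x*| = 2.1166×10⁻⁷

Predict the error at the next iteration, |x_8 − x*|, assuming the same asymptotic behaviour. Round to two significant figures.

First estimate the order: p ≈ ln(|x_7 − x*|/|x_6 − x*|) / ln(|x_6 − x*|/|x_5 − x*|) = ln(2.1166×10⁻⁷/5.0888×10⁻⁵)/ln(5.0888×10⁻⁵/2.0108×10⁻³) = ln(0.00415933)/ln(0.0253073) ≈ 1.4911.
Then |x_8 − x*| ≈ |x_7 − x*|·(|x_7 − x*|/|x_6 − x*|)^p = 2.1166×10⁻⁷·(0.00415933)^1.4911 = 2.1166×10⁻⁷·0.00028166 ≈ 5.962e-11.

6.0e-11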